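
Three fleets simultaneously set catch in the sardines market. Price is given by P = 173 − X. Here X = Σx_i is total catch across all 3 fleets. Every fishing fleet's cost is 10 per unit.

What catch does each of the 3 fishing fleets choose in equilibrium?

40.75

A representative fishing fleet's profit is π_i = x_i(173 − X) − 10x_i, with X = x_i + Σ_{j≠i} x_j.
First-order condition: 163 − 2x_i − Σ_{j≠i} x_j = 0.
In a symmetric equilibrium every fishing fleet chooses the same x, so Σ_{j≠i} x_j = 2x. The condition becomes 163 − 4x = 0, giving x = 163/4 = 40.75.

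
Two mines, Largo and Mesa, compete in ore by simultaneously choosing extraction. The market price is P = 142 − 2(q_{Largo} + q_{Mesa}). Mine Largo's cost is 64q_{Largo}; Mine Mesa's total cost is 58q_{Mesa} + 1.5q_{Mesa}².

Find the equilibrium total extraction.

Mine Largo's profit: π = q_{Largo}(142 − 2(q_{Largo} + q_{Mesa})) − 64q_{Largo}.
∂π/∂q_{Largo} = 78 − 4q_{Largo} − 2q_{Mesa} = 0, so q_{Largo} = 19.5 − 0.5q_{Mesa}.
For Mesa: ∂π/∂q_{Mesa} = 84 − 7q_{Mesa} − 2q_{Largo} = 0 ⇒ q_{Mesa} = 12 − (2/7)q_{Largo}.
Solving the two reaction functions simultaneously: (1 − (−0.5)(−2/7))q_{Largo} = 19.5 − 0.5·12, so (6/7)q_{Largo} = 13.5 and q_{Largo} = 15.75.
Then q_{Mesa} = 12 − (2/7)·15.75 = 7.5.
Total extraction: 15.75 + 7.5 = 23.25.

23.25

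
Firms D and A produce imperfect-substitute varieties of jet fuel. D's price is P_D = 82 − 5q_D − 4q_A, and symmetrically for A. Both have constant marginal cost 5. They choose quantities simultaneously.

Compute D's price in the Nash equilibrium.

32.5

Firm D's profit: π = q_D(82 − 5q_D − 4q_A) − 5q_D.
∂π/∂q_D = 77 − 10q_D − 4q_A = 0 ⇒ q_D = 7.7 − 0.4q_A.
The game is symmetric, so in equilibrium q_A = q_D: the reaction function gives 1.4q_D = 7.7, hence q_D = 5.5.
P_D = 82 − 5·5.5 − 4·5.5 = 32.5.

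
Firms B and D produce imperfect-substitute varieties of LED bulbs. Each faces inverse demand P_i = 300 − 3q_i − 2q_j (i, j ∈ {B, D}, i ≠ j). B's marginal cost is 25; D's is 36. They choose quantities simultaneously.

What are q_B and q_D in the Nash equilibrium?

35.0625, 32.3125

Firm B's profit: π = q_B(300 − 3q_B − 2q_D) − 25q_B.
∂π/∂q_B = 275 − 6q_B − 2q_D = 0 ⇒ q_B = 275/6 − (1/3)q_D.
Similarly q_D = 44 − (1/3)q_B.
Substituting the second reaction function into the first: q_B = 275/6 − (1/3)(44 − (1/3)q_B), which gives (8/9)q_B = 187/6 ⇒ q_B = 35.0625.
Then q_D = 44 − (1/3)·35.0625 = 32.3125.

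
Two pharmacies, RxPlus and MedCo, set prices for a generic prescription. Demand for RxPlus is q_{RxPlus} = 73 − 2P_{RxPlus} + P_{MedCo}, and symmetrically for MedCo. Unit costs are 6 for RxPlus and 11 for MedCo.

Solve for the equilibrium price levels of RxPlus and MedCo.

RxPlus's profit: π = (P_{RxPlus} − 6)(73 − 2P_{RxPlus} + P_{MedCo}).
∂π/∂P_{RxPlus} = 85 − 4P_{RxPlus} + P_{MedCo} = 0 ⇒ P_{RxPlus} = 21.25 + 0.25P_{MedCo}.
Similarly P_{MedCo} = 23.75 + 0.25P_{RxPlus}.
Solving the two reaction functions simultaneously: (1 − (0.25)(0.25))P_{RxPlus} = 21.25 + 0.25·23.75, so 0.9375P_{RxPlus} = 27.1875 and P_{RxPlus} = 29.
Then P_{MedCo} = 23.75 + 0.25·29 = 31.

29, 31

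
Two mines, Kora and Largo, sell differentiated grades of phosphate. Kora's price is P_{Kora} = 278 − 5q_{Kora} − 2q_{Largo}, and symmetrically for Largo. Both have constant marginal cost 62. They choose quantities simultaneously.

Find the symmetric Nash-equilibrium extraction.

Mine Kora's profit: π = q_{Kora}(278 − 5q_{Kora} − 2q_{Largo}) − 62q_{Kora}.
∂π/∂q_{Kora} = 216 − 10q_{Kora} − 2q_{Largo} = 0 ⇒ q_{Kora} = 21.6 − 0.2q_{Largo}.
The game is symmetric, so in equilibrium q_{Largo} = q_{Kora}: the reaction function gives 1.2q_{Kora} = 21.6, hence q_{Kora} = 18.

18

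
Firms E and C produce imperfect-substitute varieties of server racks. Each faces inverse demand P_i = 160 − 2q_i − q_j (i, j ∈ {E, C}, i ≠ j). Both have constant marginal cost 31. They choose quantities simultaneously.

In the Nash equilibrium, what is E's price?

Firm E's profit: π = q_E(160 − 2q_E − q_C) − 31q_E.
∂π/∂q_E = 129 − 4q_E − q_C = 0 ⇒ q_E = 32.25 − 0.25q_C.
The game is symmetric, so in equilibrium q_C = q_E: the reaction function gives 1.25q_E = 32.25, hence q_E = 25.8.
P_E = 160 − 2·25.8 − 25.8 = 82.6.

82.6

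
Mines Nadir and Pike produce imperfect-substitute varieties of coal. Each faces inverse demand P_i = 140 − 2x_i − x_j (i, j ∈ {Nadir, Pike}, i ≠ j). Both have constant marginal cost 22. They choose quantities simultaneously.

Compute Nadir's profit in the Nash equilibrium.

1113.92

Mine Nadir's profit: π = x_{Nadir}(140 − 2x_{Nadir} − x_{Pike}) − 22x_{Nadir}.
∂π/∂x_{Nadir} = 118 − 4x_{Nadir} − x_{Pike} = 0 ⇒ x_{Nadir} = 29.5 − 0.25x_{Pike}.
By symmetry x_{Pike} = x_{Nadir}; substituting into the reaction function, 1.25x_{Nadir} = 29.5 and x_{Nadir} = 23.6.
P_{Nadir} = 140 − 2·23.6 − 23.6 = 69.2.
Profit = (69.2 − 22)·23.6 = 1113.92.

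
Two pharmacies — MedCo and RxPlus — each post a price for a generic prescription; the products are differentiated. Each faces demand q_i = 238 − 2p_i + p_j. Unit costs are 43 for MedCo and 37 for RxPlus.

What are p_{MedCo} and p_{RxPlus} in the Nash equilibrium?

107.2, 104.8

MedCo's profit: π = (p_{MedCo} − 43)(238 − 2p_{MedCo} + p_{RxPlus}).
∂π/∂p_{MedCo} = 324 − 4p_{MedCo} + p_{RxPlus} = 0 ⇒ p_{MedCo} = 81 + 0.25p_{RxPlus}.
Similarly p_{RxPlus} = 78 + 0.25p_{MedCo}.
Solving the two reaction functions simultaneously: (1 − (0.25)(0.25))p_{MedCo} = 81 + 0.25·78, so 0.9375p_{MedCo} = 100.5 and p_{MedCo} = 107.2.
Then p_{RxPlus} = 78 + 0.25·107.2 = 104.8.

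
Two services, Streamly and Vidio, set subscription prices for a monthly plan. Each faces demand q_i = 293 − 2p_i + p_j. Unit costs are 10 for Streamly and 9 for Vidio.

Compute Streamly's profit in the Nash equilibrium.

17747.28

Streamly's profit: π = (p_{Streamly} − 10)(293 − 2p_{Streamly} + p_{Vidio}).
∂π/∂p_{Streamly} = 313 − 4p_{Streamly} + p_{Vidio} = 0 ⇒ p_{Streamly} = 78.25 + 0.25p_{Vidio}.
Similarly p_{Vidio} = 77.75 + 0.25p_{Streamly}.
Substituting the second reaction function into the first: p_{Streamly} = 78.25 + 0.25(77.75 + 0.25p_{Streamly}), which gives 0.9375p_{Streamly} = 97.6875 ⇒ p_{Streamly} = 104.2.
Then p_{Vidio} = 77.75 + 0.25·104.2 = 103.8.
q_{Streamly} = 293 − 2·104.2 + 103.8 = 188.4.
Profit = (104.2 − 10)·188.4 = 17747.28.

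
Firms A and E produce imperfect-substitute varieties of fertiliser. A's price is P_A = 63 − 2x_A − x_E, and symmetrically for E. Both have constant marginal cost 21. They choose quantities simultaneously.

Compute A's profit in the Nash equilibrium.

Firm A's profit: π = x_A(63 − 2x_A − x_E) − 21x_A.
∂π/∂x_A = 42 − 4x_A − x_E = 0 ⇒ x_A = 10.5 − 0.25x_E.
Setting x_A = x_E in the reaction function: x_A = 10.5 − 0.25x_A, so x_A = 10.5 / 1.25 = 8.4.
P_A = 63 − 2·8.4 − 8.4 = 37.8.
Profit = (37.8 − 21)·8.4 = 141.12.

141.12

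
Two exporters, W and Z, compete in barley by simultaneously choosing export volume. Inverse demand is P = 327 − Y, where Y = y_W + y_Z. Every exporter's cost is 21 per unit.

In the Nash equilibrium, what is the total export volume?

204

Exporter W's profit: π = y_W(327 − (y_W + y_Z)) − 21y_W.
∂π/∂y_W = 306 − 2y_W − y_Z = 0, so y_W = 153 − 0.5y_Z.
By symmetry y_Z = y_W; substituting into the reaction function, 1.5y_W = 153 and y_W = 102.
Total export volume: 102 + 102 = 204.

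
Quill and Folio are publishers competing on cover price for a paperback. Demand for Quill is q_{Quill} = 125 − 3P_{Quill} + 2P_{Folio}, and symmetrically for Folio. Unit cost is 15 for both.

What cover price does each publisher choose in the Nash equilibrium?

42.5

Quill's profit: π = (P_{Quill} − 15)(125 − 3P_{Quill} + 2P_{Folio}).
∂π/∂P_{Quill} = 170 − 6P_{Quill} + 2P_{Folio} = 0 ⇒ P_{Quill} = 85/3 + (1/3)P_{Folio}.
The game is symmetric, so in equilibrium P_{Folio} = P_{Quill}: the reaction function gives (2/3)P_{Quill} = 85/3, hence P_{Quill} = 42.5.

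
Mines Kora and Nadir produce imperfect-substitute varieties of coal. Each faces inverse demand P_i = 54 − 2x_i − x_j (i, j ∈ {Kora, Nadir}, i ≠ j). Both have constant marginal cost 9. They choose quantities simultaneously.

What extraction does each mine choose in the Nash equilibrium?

Mine Kora's profit: π = x_{Kora}(54 − 2x_{Kora} − x_{Nadir}) − 9x_{Kora}.
∂π/∂x_{Kora} = 45 − 4x_{Kora} − x_{Nadir} = 0 ⇒ x_{Kora} = 11.25 − 0.25x_{Nadir}.
Setting x_{Kora} = x_{Nadir} in the reaction function: x_{Kora} = 11.25 − 0.25x_{Kora}, so x_{Kora} = 11.25 / 1.25 = 9.

9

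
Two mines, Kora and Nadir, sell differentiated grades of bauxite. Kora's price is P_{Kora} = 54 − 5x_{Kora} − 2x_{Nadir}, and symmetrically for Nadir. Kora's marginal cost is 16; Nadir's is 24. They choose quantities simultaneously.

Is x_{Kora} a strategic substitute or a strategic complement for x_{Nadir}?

strategic substitutes

Mine Kora's profit: π = x_{Kora}(54 − 5x_{Kora} − 2x_{Nadir}) − 16x_{Kora}.
∂π/∂x_{Kora} = 38 − 10x_{Kora} − 2x_{Nadir} = 0 ⇒ x_{Kora} = 3.8 − 0.2x_{Nadir}.
The best-response slope dx_{Kora}/dx_{Nadir} = −0.2 < 0: the reaction function is downward-sloping, so the choices are strategic substitutes.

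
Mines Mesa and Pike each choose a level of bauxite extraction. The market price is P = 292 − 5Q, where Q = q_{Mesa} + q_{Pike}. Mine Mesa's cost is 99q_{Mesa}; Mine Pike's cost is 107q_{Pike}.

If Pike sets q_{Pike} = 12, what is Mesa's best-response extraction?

Mine Mesa's profit: π = q_{Mesa}(292 − 5(q_{Mesa} + q_{Pike})) − 99q_{Mesa}.
∂π/∂q_{Mesa} = 193 − 10q_{Mesa} − 5q_{Pike} = 0, so q_{Mesa} = 19.3 − 0.5q_{Pike}.
At q_{Pike} = 12: q_{Mesa} = 19.3 − 0.5·12 = 13.3.

13.3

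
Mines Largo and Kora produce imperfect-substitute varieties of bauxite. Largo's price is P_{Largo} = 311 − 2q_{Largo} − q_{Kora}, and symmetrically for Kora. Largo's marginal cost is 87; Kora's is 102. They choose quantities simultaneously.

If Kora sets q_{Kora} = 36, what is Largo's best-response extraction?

Mine Largo's profit: π = q_{Largo}(311 − 2q_{Largo} − q_{Kora}) − 87q_{Largo}.
∂π/∂q_{Largo} = 224 − 4q_{Largo} − q_{Kora} = 0 ⇒ q_{Largo} = 56 − 0.25q_{Kora}.
At q_{Kora} = 36: q_{Largo} = 56 − 0.25·36 = 47.

47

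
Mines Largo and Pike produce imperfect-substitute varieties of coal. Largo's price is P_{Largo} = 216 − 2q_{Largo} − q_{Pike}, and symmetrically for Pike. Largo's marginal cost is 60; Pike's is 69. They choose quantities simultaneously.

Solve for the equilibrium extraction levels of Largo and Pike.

31.8, 28.8

Mine Largo's profit: π = q_{Largo}(216 − 2q_{Largo} − q_{Pike}) − 60q_{Largo}.
∂π/∂q_{Largo} = 156 − 4q_{Largo} − q_{Pike} = 0 ⇒ q_{Largo} = 39 − 0.25q_{Pike}.
Similarly q_{Pike} = 36.75 − 0.25q_{Largo}.
Solving the two reaction functions simultaneously: (1 − (−0.25)(−0.25))q_{Largo} = 39 − 0.25·36.75, so 0.9375q_{Largo} = 29.8125 and q_{Largo} = 31.8.
Then q_{Pike} = 36.75 − 0.25·31.8 = 28.8.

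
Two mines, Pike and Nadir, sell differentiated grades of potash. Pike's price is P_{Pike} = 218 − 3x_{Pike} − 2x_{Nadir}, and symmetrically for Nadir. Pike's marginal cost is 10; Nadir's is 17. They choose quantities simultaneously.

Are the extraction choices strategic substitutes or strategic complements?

strategic substitutes

Mine Pike's profit: π = x_{Pike}(218 − 3x_{Pike} − 2x_{Nadir}) − 10x_{Pike}.
∂π/∂x_{Pike} = 208 − 6x_{Pike} − 2x_{Nadir} = 0 ⇒ x_{Pike} = 104/3 − (1/3)x_{Nadir}.
The best-response slope dx_{Pike}/dx_{Nadir} = −1/3 < 0: the reaction function is downward-sloping, so the choices are strategic substitutes.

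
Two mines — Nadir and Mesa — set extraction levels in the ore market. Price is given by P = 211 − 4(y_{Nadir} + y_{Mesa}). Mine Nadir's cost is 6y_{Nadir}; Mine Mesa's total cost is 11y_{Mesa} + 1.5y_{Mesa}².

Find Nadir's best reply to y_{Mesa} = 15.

18.125

Mine Nadir's profit: π = y_{Nadir}(211 − 4(y_{Nadir} + y_{Mesa})) − 6y_{Nadir}.
∂π/∂y_{Nadir} = 205 − 8y_{Nadir} − 4y_{Mesa} = 0, so y_{Nadir} = 25.625 − 0.5y_{Mesa}.
At y_{Mesa} = 15: y_{Nadir} = 25.625 − 0.5·15 = 18.125.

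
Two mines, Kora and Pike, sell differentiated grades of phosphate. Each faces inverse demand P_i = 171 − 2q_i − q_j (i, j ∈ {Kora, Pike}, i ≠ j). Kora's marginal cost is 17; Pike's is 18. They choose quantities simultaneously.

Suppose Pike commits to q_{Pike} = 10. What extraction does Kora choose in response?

36

Mine Kora's profit: π = q_{Kora}(171 − 2q_{Kora} − q_{Pike}) − 17q_{Kora}.
∂π/∂q_{Kora} = 154 − 4q_{Kora} − q_{Pike} = 0 ⇒ q_{Kora} = 38.5 − 0.25q_{Pike}.
At q_{Pike} = 10: q_{Kora} = 38.5 − 0.25·10 = 36.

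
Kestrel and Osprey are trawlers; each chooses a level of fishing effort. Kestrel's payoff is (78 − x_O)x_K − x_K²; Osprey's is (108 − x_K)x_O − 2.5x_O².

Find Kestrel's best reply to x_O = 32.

23

Expanding Kestrel's payoff: 78x_K − x_Ox_K − x_K².
∂π/∂x_K = 78 − x_O − 2x_K = 0, so x_K = 39 − 0.5x_O.
At x_O = 32: x_K = 39 − 0.5·32 = 23.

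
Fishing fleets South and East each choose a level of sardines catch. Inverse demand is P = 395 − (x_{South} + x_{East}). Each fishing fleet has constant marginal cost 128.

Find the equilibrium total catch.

Fishing fleet South's profit: π = x_{South}(395 − (x_{South} + x_{East})) − 128x_{South}.
∂π/∂x_{South} = 267 − 2x_{South} − x_{East} = 0, so x_{South} = 133.5 − 0.5x_{East}.
Setting x_{South} = x_{East} in the reaction function: x_{South} = 133.5 − 0.5x_{South}, so x_{South} = 133.5 / 1.5 = 89.
Total catch: 89 + 89 = 178.

178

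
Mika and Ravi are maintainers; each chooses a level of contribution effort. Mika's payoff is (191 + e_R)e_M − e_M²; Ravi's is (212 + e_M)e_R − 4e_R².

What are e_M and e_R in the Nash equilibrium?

Expanding Mika's payoff: 191e_M + e_Re_M − e_M².
∂π/∂e_M = 191 + e_R − 2e_M = 0, so e_M = 95.5 + 0.5e_R.
Likewise for Ravi: e_R = 26.5 + 0.125e_M.
Plugging e_R into Mika's best response: e_M = 95.5 + 0.5(26.5 + 0.125e_M) ⇒ 0.9375e_M = 108.75, so e_M = 116.
Then e_R = 26.5 + 0.125·116 = 41.

116, 41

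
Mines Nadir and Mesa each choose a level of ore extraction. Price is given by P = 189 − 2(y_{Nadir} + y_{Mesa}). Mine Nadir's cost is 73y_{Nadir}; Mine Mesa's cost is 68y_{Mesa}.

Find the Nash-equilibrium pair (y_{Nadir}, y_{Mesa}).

18.5, 21

Mine Nadir's profit: π = y_{Nadir}(189 − 2(y_{Nadir} + y_{Mesa})) − 73y_{Nadir}.
∂π/∂y_{Nadir} = 116 − 4y_{Nadir} − 2y_{Mesa} = 0, so y_{Nadir} = 29 − 0.5y_{Mesa}.
By the same steps for Mesa: y_{Mesa} = 30.25 − 0.5y_{Nadir}.
Substituting the second reaction function into the first: y_{Nadir} = 29 − 0.5(30.25 − 0.5y_{Nadir}), which gives 0.75y_{Nadir} = 13.875 ⇒ y_{Nadir} = 18.5.
Then y_{Mesa} = 30.25 − 0.5·18.5 = 21.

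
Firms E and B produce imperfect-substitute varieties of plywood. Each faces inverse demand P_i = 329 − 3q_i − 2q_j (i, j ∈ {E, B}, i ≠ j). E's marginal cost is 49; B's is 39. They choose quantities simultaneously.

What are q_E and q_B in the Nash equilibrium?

34.375, 36.875

Firm E's profit: π = q_E(329 − 3q_E − 2q_B) − 49q_E.
∂π/∂q_E = 280 − 6q_E − 2q_B = 0 ⇒ q_E = 140/3 − (1/3)q_B.
Similarly q_B = 145/3 − (1/3)q_E.
Plugging q_B into E's best response: q_E = 140/3 − (1/3)(145/3 − (1/3)q_E) ⇒ (8/9)q_E = 275/9, so q_E = 34.375.
Then q_B = 145/3 − (1/3)·34.375 = 36.875.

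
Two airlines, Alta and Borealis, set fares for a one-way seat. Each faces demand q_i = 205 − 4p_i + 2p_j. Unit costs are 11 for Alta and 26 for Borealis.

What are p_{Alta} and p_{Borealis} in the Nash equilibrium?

Alta's profit: π = (p_{Alta} − 11)(205 − 4p_{Alta} + 2p_{Borealis}).
∂π/∂p_{Alta} = 249 − 8p_{Alta} + 2p_{Borealis} = 0 ⇒ p_{Alta} = 31.125 + 0.25p_{Borealis}.
Similarly p_{Borealis} = 38.625 + 0.25p_{Alta}.
Substituting the second reaction function into the first: p_{Alta} = 31.125 + 0.25(38.625 + 0.25p_{Alta}), which gives 0.9375p_{Alta} = 1305/32 ⇒ p_{Alta} = 43.5.
Then p_{Borealis} = 38.625 + 0.25·43.5 = 49.5.

43.5, 49.5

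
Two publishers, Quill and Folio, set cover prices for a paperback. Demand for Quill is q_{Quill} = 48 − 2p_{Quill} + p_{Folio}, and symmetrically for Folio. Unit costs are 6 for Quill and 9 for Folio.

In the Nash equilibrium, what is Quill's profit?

Quill's profit: π = (p_{Quill} − 6)(48 − 2p_{Quill} + p_{Folio}).
∂π/∂p_{Quill} = 60 − 4p_{Quill} + p_{Folio} = 0 ⇒ p_{Quill} = 15 + 0.25p_{Folio}.
Similarly p_{Folio} = 16.5 + 0.25p_{Quill}.
Solving the two reaction functions simultaneously: (1 − (0.25)(0.25))p_{Quill} = 15 + 0.25·16.5, so 0.9375p_{Quill} = 19.125 and p_{Quill} = 20.4.
Then p_{Folio} = 16.5 + 0.25·20.4 = 21.6.
q_{Quill} = 48 − 2·20.4 + 21.6 = 28.8.
Profit = (20.4 − 6)·28.8 = 414.72.

414.72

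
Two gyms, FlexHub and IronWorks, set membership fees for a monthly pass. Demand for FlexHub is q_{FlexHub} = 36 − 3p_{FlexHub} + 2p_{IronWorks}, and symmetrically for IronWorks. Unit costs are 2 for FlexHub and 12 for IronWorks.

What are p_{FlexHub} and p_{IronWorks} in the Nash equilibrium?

12.375, 16.125

FlexHub's profit: π = (p_{FlexHub} − 2)(36 − 3p_{FlexHub} + 2p_{IronWorks}).
∂π/∂p_{FlexHub} = 42 − 6p_{FlexHub} + 2p_{IronWorks} = 0 ⇒ p_{FlexHub} = 7 + (1/3)p_{IronWorks}.
Similarly p_{IronWorks} = 12 + (1/3)p_{FlexHub}.
Solving the two reaction functions simultaneously: (1 − (1/3)(1/3))p_{FlexHub} = 7 + (1/3)·12, so (8/9)p_{FlexHub} = 11 and p_{FlexHub} = 12.375.
Then p_{IronWorks} = 12 + (1/3)·12.375 = 16.125.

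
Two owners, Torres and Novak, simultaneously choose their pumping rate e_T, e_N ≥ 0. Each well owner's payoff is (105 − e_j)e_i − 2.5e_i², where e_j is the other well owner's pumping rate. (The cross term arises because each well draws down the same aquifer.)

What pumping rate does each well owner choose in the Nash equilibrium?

17.5

Torres's payoff is (105 − e_N)e_T − 2.5e_T².
∂π/∂e_T = 105 − e_N − 5e_T = 0, so e_T = 21 − 0.2e_N.
The game is symmetric, so in equilibrium e_N = e_T: the reaction function gives 1.2e_T = 21, hence e_T = 17.5.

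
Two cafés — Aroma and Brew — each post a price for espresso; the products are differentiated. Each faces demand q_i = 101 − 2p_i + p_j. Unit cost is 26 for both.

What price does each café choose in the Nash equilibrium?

51

Aroma's profit: π = (p_{Aroma} − 26)(101 − 2p_{Aroma} + p_{Brew}).
∂π/∂p_{Aroma} = 153 − 4p_{Aroma} + p_{Brew} = 0 ⇒ p_{Aroma} = 38.25 + 0.25p_{Brew}.
By symmetry p_{Brew} = p_{Aroma}; substituting into the reaction function, 0.75p_{Aroma} = 38.25 and p_{Aroma} = 51.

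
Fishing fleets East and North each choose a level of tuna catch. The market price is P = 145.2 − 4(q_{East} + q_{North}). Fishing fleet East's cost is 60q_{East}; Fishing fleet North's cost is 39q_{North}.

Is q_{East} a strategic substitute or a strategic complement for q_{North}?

Fishing fleet East's profit: π = q_{East}(145.2 − 4(q_{East} + q_{North})) − 60q_{East}.
∂π/∂q_{East} = 85.2 − 8q_{East} − 4q_{North} = 0, so q_{East} = 10.65 − 0.5q_{North}.
The best-response slope dq_{East}/dq_{North} = −0.5 < 0: the reaction function is downward-sloping, so the choices are strategic substitutes.

strategic substitutes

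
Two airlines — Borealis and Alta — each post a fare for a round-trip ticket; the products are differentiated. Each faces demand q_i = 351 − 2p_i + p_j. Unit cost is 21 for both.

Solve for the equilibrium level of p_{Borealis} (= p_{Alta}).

131

Borealis's profit: π = (p_{Borealis} − 21)(351 − 2p_{Borealis} + p_{Alta}).
∂π/∂p_{Borealis} = 393 − 4p_{Borealis} + p_{Alta} = 0 ⇒ p_{Borealis} = 98.25 + 0.25p_{Alta}.
Setting p_{Borealis} = p_{Alta} in the reaction function: p_{Borealis} = 98.25 + 0.25p_{Borealis}, so p_{Borealis} = 98.25 / 0.75 = 131.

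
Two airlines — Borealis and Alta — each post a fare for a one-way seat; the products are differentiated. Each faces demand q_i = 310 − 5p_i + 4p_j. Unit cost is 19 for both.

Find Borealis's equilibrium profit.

11761.25

Borealis's profit: π = (p_{Borealis} − 19)(310 − 5p_{Borealis} + 4p_{Alta}).
∂π/∂p_{Borealis} = 405 − 10p_{Borealis} + 4p_{Alta} = 0 ⇒ p_{Borealis} = 40.5 + 0.4p_{Alta}.
Setting p_{Borealis} = p_{Alta} in the reaction function: p_{Borealis} = 40.5 + 0.4p_{Borealis}, so p_{Borealis} = 40.5 / 0.6 = 67.5.
q_{Borealis} = 310 − 5·67.5 + 4·67.5 = 242.5.
Profit = (67.5 − 19)·242.5 = 11761.25.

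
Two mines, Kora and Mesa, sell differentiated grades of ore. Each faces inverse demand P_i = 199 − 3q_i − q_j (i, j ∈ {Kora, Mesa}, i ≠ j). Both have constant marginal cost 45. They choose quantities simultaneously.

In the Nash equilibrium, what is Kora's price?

Mine Kora's profit: π = q_{Kora}(199 − 3q_{Kora} − q_{Mesa}) − 45q_{Kora}.
∂π/∂q_{Kora} = 154 − 6q_{Kora} − q_{Mesa} = 0 ⇒ q_{Kora} = 77/3 − (1/6)q_{Mesa}.
By symmetry q_{Mesa} = q_{Kora}; substituting into the reaction function, (7/6)q_{Kora} = 77/3 and q_{Kora} = 22.
P_{Kora} = 199 − 3·22 − 22 = 111.

111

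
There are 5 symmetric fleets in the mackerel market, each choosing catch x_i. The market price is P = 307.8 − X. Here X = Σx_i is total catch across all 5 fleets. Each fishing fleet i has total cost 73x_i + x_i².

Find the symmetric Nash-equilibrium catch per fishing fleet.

29.35

A representative fishing fleet's profit is π_i = x_i(307.8 − X) − 73x_i − x_i², with X = x_i + Σ_{j≠i} x_j.
First-order condition: 234.8 − 4x_i − Σ_{j≠i} x_j = 0.
In a symmetric equilibrium every fishing fleet chooses the same x, so Σ_{j≠i} x_j = 4x. The condition becomes 234.8 − 8x = 0, giving x = 234.8/8 = 29.35.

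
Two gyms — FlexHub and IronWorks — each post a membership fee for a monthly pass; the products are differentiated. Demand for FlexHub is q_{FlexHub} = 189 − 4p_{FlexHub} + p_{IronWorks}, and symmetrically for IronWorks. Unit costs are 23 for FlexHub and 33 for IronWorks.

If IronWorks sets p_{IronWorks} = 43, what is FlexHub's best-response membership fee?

40.5

FlexHub's profit: π = (p_{FlexHub} − 23)(189 − 4p_{FlexHub} + p_{IronWorks}).
∂π/∂p_{FlexHub} = 281 − 8p_{FlexHub} + p_{IronWorks} = 0 ⇒ p_{FlexHub} = 35.125 + 0.125p_{IronWorks}.
At p_{IronWorks} = 43: p_{FlexHub} = 35.125 + 0.125·43 = 40.5.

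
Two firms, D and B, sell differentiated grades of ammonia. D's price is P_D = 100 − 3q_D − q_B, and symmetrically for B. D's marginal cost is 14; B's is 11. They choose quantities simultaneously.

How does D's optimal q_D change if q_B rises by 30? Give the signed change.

-5

Firm D's profit: π = q_D(100 − 3q_D − q_B) − 14q_D.
∂π/∂q_D = 86 − 6q_D − q_B = 0 ⇒ q_D = 43/3 − (1/6)q_B.
The reaction-function slope is −1/6, so a 30-unit rise in q_B moves q_D by −1/6 × 30 = −5. D's best response falls — the actions are strategic substitutes.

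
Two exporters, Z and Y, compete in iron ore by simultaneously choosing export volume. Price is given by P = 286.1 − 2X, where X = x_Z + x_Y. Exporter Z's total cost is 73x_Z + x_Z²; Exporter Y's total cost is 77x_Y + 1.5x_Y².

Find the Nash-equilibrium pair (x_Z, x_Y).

28.25, 21.8

Exporter Z's profit: π = x_Z(286.1 − 2(x_Z + x_Y)) − 73x_Z − x_Z².
∂π/∂x_Z = 213.1 − 6x_Z − 2x_Y = 0, so x_Z = 2131/60 − (1/3)x_Y.
For Y: ∂π/∂x_Y = 209.1 − 7x_Y − 2x_Z = 0 ⇒ x_Y = 2091/70 − (2/7)x_Z.
Substituting the second reaction function into the first: x_Z = 2131/60 − (1/3)(2091/70 − (2/7)x_Z), which gives (19/21)x_Z = 2147/84 ⇒ x_Z = 28.25.
Then x_Y = 2091/70 − (2/7)·28.25 = 21.8.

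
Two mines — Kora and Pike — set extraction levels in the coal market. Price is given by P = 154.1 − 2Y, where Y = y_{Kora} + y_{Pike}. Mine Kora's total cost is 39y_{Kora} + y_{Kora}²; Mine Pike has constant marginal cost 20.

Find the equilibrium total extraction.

38.33

Mine Kora's profit: π = y_{Kora}(154.1 − 2(y_{Kora} + y_{Pike})) − 39y_{Kora} − y_{Kora}².
∂π/∂y_{Kora} = 115.1 − 6y_{Kora} − 2y_{Pike} = 0, so y_{Kora} = 1151/60 − (1/3)y_{Pike}.
For Pike: ∂π/∂y_{Pike} = 134.1 − 4y_{Pike} − 2y_{Kora} = 0 ⇒ y_{Pike} = 33.525 − 0.5y_{Kora}.
Plugging y_{Pike} into Kora's best response: y_{Kora} = 1151/60 − (1/3)(33.525 − 0.5y_{Kora}) ⇒ (5/6)y_{Kora} = 961/120, so y_{Kora} = 9.61.
Then y_{Pike} = 33.525 − 0.5·9.61 = 28.72.
Total extraction: 9.61 + 28.72 = 38.33.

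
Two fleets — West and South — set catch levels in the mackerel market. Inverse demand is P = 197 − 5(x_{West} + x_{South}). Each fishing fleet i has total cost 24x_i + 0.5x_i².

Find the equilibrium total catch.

21.625

Fishing fleet West's profit: π = x_{West}(197 − 5(x_{West} + x_{South})) − 24x_{West} − 0.5x_{West}².
∂π/∂x_{West} = 173 − 11x_{West} − 5x_{South} = 0, so x_{West} = 173/11 − (5/11)x_{South}.
By symmetry x_{South} = x_{West}; substituting into the reaction function, (16/11)x_{West} = 173/11 and x_{West} = 10.8125.
Total catch: 10.8125 + 10.8125 = 21.625.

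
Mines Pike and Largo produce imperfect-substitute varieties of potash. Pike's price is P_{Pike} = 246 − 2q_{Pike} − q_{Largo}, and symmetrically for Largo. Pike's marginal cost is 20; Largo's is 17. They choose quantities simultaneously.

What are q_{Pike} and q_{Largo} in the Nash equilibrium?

45, 46

Mine Pike's profit: π = q_{Pike}(246 − 2q_{Pike} − q_{Largo}) − 20q_{Pike}.
∂π/∂q_{Pike} = 226 − 4q_{Pike} − q_{Largo} = 0 ⇒ q_{Pike} = 56.5 − 0.25q_{Largo}.
Similarly q_{Largo} = 57.25 − 0.25q_{Pike}.
Substituting the second reaction function into the first: q_{Pike} = 56.5 − 0.25(57.25 − 0.25q_{Pike}), which gives 0.9375q_{Pike} = 42.1875 ⇒ q_{Pike} = 45.
Then q_{Largo} = 57.25 − 0.25·45 = 46.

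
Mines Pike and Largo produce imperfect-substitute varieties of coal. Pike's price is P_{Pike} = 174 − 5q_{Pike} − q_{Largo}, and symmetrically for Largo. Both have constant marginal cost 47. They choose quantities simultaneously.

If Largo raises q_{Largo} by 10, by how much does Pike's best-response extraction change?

-1

Mine Pike's profit: π = q_{Pike}(174 − 5q_{Pike} − q_{Largo}) − 47q_{Pike}.
∂π/∂q_{Pike} = 127 − 10q_{Pike} − q_{Largo} = 0 ⇒ q_{Pike} = 12.7 − 0.1q_{Largo}.
The reaction-function slope is −0.1, so a 10-unit rise in q_{Largo} moves q_{Pike} by −0.1 × 10 = −1. Pike's best response falls — the actions are strategic substitutes.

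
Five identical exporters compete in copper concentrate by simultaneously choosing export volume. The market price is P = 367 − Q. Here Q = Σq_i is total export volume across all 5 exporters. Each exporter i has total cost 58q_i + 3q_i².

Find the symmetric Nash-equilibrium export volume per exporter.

25.75

A representative exporter's profit is π_i = q_i(367 − Q) − 58q_i − 3q_i², with Q = q_i + Σ_{j≠i} q_j.
First-order condition: 309 − 8q_i − Σ_{j≠i} q_j = 0.
With identical exporters, set every q_j = q: then 309 − 8q − 4q = 0, i.e. q = 309/12 = 25.75.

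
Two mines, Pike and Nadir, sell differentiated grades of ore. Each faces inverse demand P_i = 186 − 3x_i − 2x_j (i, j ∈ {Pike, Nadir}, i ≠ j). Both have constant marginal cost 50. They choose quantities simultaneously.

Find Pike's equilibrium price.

Mine Pike's profit: π = x_{Pike}(186 − 3x_{Pike} − 2x_{Nadir}) − 50x_{Pike}.
∂π/∂x_{Pike} = 136 − 6x_{Pike} − 2x_{Nadir} = 0 ⇒ x_{Pike} = 68/3 − (1/3)x_{Nadir}.
The game is symmetric, so in equilibrium x_{Nadir} = x_{Pike}: the reaction function gives (4/3)x_{Pike} = 68/3, hence x_{Pike} = 17.
P_{Pike} = 186 − 3·17 − 2·17 = 101.

101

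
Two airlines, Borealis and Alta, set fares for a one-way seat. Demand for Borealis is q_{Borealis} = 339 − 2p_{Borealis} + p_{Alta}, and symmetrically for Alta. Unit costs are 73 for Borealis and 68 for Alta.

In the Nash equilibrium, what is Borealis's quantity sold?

176

Borealis's profit: π = (p_{Borealis} − 73)(339 − 2p_{Borealis} + p_{Alta}).
∂π/∂p_{Borealis} = 485 − 4p_{Borealis} + p_{Alta} = 0 ⇒ p_{Borealis} = 121.25 + 0.25p_{Alta}.
Similarly p_{Alta} = 118.75 + 0.25p_{Borealis}.
Substituting the second reaction function into the first: p_{Borealis} = 121.25 + 0.25(118.75 + 0.25p_{Borealis}), which gives 0.9375p_{Borealis} = 150.9375 ⇒ p_{Borealis} = 161.
Then p_{Alta} = 118.75 + 0.25·161 = 159.
q_{Borealis} = 339 − 2·161 + 159 = 176.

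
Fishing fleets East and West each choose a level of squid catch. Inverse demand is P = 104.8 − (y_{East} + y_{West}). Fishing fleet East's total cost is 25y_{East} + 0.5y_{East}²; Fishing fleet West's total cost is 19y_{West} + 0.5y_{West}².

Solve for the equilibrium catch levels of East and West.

19.2, 22.2

Fishing fleet East's profit: π = y_{East}(104.8 − (y_{East} + y_{West})) − 25y_{East} − 0.5y_{East}².
∂π/∂y_{East} = 79.8 − 3y_{East} − y_{West} = 0, so y_{East} = 26.6 − (1/3)y_{West}.
By the same steps for West: y_{West} = 28.6 − (1/3)y_{East}.
Plugging y_{West} into East's best response: y_{East} = 26.6 − (1/3)(28.6 − (1/3)y_{East}) ⇒ (8/9)y_{East} = 256/15, so y_{East} = 19.2.
Then y_{West} = 28.6 − (1/3)·19.2 = 22.2.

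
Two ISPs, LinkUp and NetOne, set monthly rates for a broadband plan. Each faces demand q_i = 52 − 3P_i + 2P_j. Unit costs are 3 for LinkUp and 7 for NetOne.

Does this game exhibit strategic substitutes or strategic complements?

strategic complements

LinkUp's profit: π = (P_{LinkUp} − 3)(52 − 3P_{LinkUp} + 2P_{NetOne}).
∂π/∂P_{LinkUp} = 61 − 6P_{LinkUp} + 2P_{NetOne} = 0 ⇒ P_{LinkUp} = 61/6 + (1/3)P_{NetOne}.
The best-response slope dP_{LinkUp}/dP_{NetOne} = 1/3 > 0: the reaction function is upward-sloping, so the choices are strategic complements.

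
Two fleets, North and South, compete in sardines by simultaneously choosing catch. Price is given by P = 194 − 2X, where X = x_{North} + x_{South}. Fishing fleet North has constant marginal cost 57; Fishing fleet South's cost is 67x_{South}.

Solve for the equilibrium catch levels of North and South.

24.5, 19.5

Fishing fleet North's profit: π = x_{North}(194 − 2(x_{North} + x_{South})) − 57x_{North}.
∂π/∂x_{North} = 137 − 4x_{North} − 2x_{South} = 0, so x_{North} = 34.25 − 0.5x_{South}.
By the same steps for South: x_{South} = 31.75 − 0.5x_{North}.
Plugging x_{South} into North's best response: x_{North} = 34.25 − 0.5(31.75 − 0.5x_{North}) ⇒ 0.75x_{North} = 18.375, so x_{North} = 24.5.
Then x_{South} = 31.75 − 0.5·24.5 = 19.5.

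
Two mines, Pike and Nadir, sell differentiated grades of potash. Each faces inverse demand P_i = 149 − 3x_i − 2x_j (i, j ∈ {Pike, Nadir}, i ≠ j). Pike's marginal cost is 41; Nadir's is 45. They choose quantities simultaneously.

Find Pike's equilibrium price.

Mine Pike's profit: π = x_{Pike}(149 − 3x_{Pike} − 2x_{Nadir}) − 41x_{Pike}.
∂π/∂x_{Pike} = 108 − 6x_{Pike} − 2x_{Nadir} = 0 ⇒ x_{Pike} = 18 − (1/3)x_{Nadir}.
Similarly x_{Nadir} = 52/3 − (1/3)x_{Pike}.
Solving the two reaction functions simultaneously: (1 − (−1/3)(−1/3))x_{Pike} = 18 − (1/3)·(52/3), so (8/9)x_{Pike} = 110/9 and x_{Pike} = 13.75.
Then x_{Nadir} = 52/3 − (1/3)·13.75 = 12.75.
P_{Pike} = 149 − 3·13.75 − 2·12.75 = 82.25.

82.25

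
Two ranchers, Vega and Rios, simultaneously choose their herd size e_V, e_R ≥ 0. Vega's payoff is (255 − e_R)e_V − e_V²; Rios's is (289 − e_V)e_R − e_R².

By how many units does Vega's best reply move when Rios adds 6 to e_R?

Expanding Vega's payoff: 255e_V − e_Re_V − e_V².
∂π/∂e_V = 255 − e_R − 2e_V = 0, so e_V = 127.5 − 0.5e_R.
The reaction-function slope is −0.5, so a 6-unit rise in e_R moves e_V by −0.5 × 6 = −3. Vega's best response falls — the actions are strategic substitutes.

-3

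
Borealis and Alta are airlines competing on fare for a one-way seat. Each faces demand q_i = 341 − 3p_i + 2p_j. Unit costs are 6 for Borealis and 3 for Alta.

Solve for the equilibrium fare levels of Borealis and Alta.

Borealis's profit: π = (p_{Borealis} − 6)(341 − 3p_{Borealis} + 2p_{Alta}).
∂π/∂p_{Borealis} = 359 − 6p_{Borealis} + 2p_{Alta} = 0 ⇒ p_{Borealis} = 359/6 + (1/3)p_{Alta}.
Similarly p_{Alta} = 175/3 + (1/3)p_{Borealis}.
Plugging p_{Alta} into Borealis's best response: p_{Borealis} = 359/6 + (1/3)(175/3 + (1/3)p_{Borealis}) ⇒ (8/9)p_{Borealis} = 1427/18, so p_{Borealis} = 89.1875.
Then p_{Alta} = 175/3 + (1/3)·89.1875 = 88.0625.

89.1875, 88.0625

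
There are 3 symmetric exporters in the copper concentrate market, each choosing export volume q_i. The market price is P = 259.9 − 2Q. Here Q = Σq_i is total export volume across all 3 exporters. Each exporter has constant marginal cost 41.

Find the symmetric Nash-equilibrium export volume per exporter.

27.3625

A representative exporter's profit is π_i = q_i(259.9 − 2Q) − 41q_i, with Q = q_i + Σ_{j≠i} q_j.
First-order condition: 218.9 − 4q_i − 2Σ_{j≠i} q_j = 0.
In a symmetric equilibrium every exporter chooses the same q, so Σ_{j≠i} q_j = 2q. The condition becomes 218.9 − 8q = 0, giving q = 218.9/8 = 27.3625.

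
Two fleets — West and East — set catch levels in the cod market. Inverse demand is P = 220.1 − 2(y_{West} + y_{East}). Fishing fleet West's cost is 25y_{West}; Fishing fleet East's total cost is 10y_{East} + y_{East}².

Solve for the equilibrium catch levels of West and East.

Fishing fleet West's profit: π = y_{West}(220.1 − 2(y_{West} + y_{East})) − 25y_{West}.
∂π/∂y_{West} = 195.1 − 4y_{West} − 2y_{East} = 0, so y_{West} = 48.775 − 0.5y_{East}.
For East: ∂π/∂y_{East} = 210.1 − 6y_{East} − 2y_{West} = 0 ⇒ y_{East} = 2101/60 − (1/3)y_{West}.
Solving the two reaction functions simultaneously: (1 − (−0.5)(−1/3))y_{West} = 48.775 − 0.5·(2101/60), so (5/6)y_{West} = 469/15 and y_{West} = 37.52.
Then y_{East} = 2101/60 − (1/3)·37.52 = 22.51.

37.52, 22.51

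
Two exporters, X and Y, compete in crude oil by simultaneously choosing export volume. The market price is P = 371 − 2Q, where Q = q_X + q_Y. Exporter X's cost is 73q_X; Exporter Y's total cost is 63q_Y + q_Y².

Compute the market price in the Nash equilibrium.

190.2

Exporter X's profit: π = q_X(371 − 2(q_X + q_Y)) − 73q_X.
∂π/∂q_X = 298 − 4q_X − 2q_Y = 0, so q_X = 74.5 − 0.5q_Y.
For Y: ∂π/∂q_Y = 308 − 6q_Y − 2q_X = 0 ⇒ q_Y = 154/3 − (1/3)q_X.
Substituting the second reaction function into the first: q_X = 74.5 − 0.5(154/3 − (1/3)q_X), which gives (5/6)q_X = 293/6 ⇒ q_X = 58.6.
Then q_Y = 154/3 − (1/3)·58.6 = 31.8.
Equilibrium price: P = 371 − 2·90.4 = 190.2.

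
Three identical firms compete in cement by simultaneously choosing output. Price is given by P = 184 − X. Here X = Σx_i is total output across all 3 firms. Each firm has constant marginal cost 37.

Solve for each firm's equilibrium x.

36.75

A representative firm's profit is π_i = x_i(184 − X) − 37x_i, with X = x_i + Σ_{j≠i} x_j.
First-order condition: 147 − 2x_i − Σ_{j≠i} x_j = 0.
With identical firms, set every x_j = x: then 147 − 2x − 2x = 0, i.e. x = 147/4 = 36.75.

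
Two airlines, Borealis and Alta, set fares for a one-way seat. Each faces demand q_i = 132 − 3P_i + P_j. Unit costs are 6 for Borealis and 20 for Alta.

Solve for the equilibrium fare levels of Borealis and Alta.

Borealis's profit: π = (P_{Borealis} − 6)(132 − 3P_{Borealis} + P_{Alta}).
∂π/∂P_{Borealis} = 150 − 6P_{Borealis} + P_{Alta} = 0 ⇒ P_{Borealis} = 25 + (1/6)P_{Alta}.
Similarly P_{Alta} = 32 + (1/6)P_{Borealis}.
Plugging P_{Alta} into Borealis's best response: P_{Borealis} = 25 + (1/6)(32 + (1/6)P_{Borealis}) ⇒ (35/36)P_{Borealis} = 91/3, so P_{Borealis} = 31.2.
Then P_{Alta} = 32 + (1/6)·31.2 = 37.2.

31.2, 37.2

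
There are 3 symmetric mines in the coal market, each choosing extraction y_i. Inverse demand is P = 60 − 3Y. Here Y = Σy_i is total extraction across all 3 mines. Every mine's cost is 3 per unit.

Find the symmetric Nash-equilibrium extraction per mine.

A representative mine's profit is π_i = y_i(60 − 3Y) − 3y_i, with Y = y_i + Σ_{j≠i} y_j.
First-order condition: 57 − 6y_i − 3Σ_{j≠i} y_j = 0.
With identical mines, set every y_j = y: then 57 − 6y − 6y = 0, i.e. y = 57/12 = 4.75.

4.75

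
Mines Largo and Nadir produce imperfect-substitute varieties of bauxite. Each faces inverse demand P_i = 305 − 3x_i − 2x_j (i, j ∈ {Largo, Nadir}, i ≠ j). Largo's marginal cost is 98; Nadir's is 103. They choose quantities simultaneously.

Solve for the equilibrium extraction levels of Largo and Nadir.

26.1875, 24.9375

Mine Largo's profit: π = x_{Largo}(305 − 3x_{Largo} − 2x_{Nadir}) − 98x_{Largo}.
∂π/∂x_{Largo} = 207 − 6x_{Largo} − 2x_{Nadir} = 0 ⇒ x_{Largo} = 34.5 − (1/3)x_{Nadir}.
Similarly x_{Nadir} = 101/3 − (1/3)x_{Largo}.
Solving the two reaction functions simultaneously: (1 − (−1/3)(−1/3))x_{Largo} = 34.5 − (1/3)·(101/3), so (8/9)x_{Largo} = 419/18 and x_{Largo} = 26.1875.
Then x_{Nadir} = 101/3 − (1/3)·26.1875 = 24.9375.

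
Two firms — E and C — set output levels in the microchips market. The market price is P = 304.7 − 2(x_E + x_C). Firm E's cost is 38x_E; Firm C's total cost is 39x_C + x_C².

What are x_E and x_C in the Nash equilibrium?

53.44, 26.47

Firm E's profit: π = x_E(304.7 − 2(x_E + x_C)) − 38x_E.
∂π/∂x_E = 266.7 − 4x_E − 2x_C = 0, so x_E = 66.675 − 0.5x_C.
For C: ∂π/∂x_C = 265.7 − 6x_C − 2x_E = 0 ⇒ x_C = 2657/60 − (1/3)x_E.
Plugging x_C into E's best response: x_E = 66.675 − 0.5(2657/60 − (1/3)x_E) ⇒ (5/6)x_E = 668/15, so x_E = 53.44.
Then x_C = 2657/60 − (1/3)·53.44 = 26.47.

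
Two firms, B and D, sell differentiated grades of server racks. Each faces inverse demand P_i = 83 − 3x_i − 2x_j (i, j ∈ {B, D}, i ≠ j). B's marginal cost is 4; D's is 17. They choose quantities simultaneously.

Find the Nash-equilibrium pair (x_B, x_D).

10.6875, 7.4375

Firm B's profit: π = x_B(83 − 3x_B − 2x_D) − 4x_B.
∂π/∂x_B = 79 − 6x_B − 2x_D = 0 ⇒ x_B = 79/6 − (1/3)x_D.
Similarly x_D = 11 − (1/3)x_B.
Substituting the second reaction function into the first: x_B = 79/6 − (1/3)(11 − (1/3)x_B), which gives (8/9)x_B = 9.5 ⇒ x_B = 10.6875.
Then x_D = 11 − (1/3)·10.6875 = 7.4375.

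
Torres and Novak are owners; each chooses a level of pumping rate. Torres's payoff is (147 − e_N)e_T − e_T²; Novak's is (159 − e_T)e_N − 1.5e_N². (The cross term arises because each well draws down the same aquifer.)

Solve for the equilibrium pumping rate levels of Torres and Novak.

Expanding Torres's payoff: 147e_T − e_Ne_T − e_T².
∂π/∂e_T = 147 − e_N − 2e_T = 0, so e_T = 73.5 − 0.5e_N.
Likewise for Novak: e_N = 53 − (1/3)e_T.
Substituting the second reaction function into the first: e_T = 73.5 − 0.5(53 − (1/3)e_T), which gives (5/6)e_T = 47 ⇒ e_T = 56.4.
Then e_N = 53 − (1/3)·56.4 = 34.2.

56.4, 34.2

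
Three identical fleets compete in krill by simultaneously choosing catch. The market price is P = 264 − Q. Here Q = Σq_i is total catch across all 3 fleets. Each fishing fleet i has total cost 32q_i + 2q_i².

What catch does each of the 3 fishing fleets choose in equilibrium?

29

A representative fishing fleet's profit is π_i = q_i(264 − Q) − 32q_i − 2q_i², with Q = q_i + Σ_{j≠i} q_j.
First-order condition: 232 − 6q_i − Σ_{j≠i} q_j = 0.
With identical fishing fleets, set every q_j = q: then 232 − 6q − 2q = 0, i.e. q = 232/8 = 29.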